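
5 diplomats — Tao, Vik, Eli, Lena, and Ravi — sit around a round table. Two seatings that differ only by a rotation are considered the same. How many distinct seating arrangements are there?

Around a circle, 5 distinct people have 5!/5 = (4)! = 24 rotationally distinct seatings.

24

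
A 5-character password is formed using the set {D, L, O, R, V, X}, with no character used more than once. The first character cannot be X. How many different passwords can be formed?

The first character has 6−1 = 5 choices (anything except X).
The remaining 4 characters are filled from the other 5 symbols without repetition: 5 × 4 × 3 × 2 = 120.
Total: 5 × 120 = 600.

600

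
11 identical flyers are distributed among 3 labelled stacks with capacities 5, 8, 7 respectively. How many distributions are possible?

41

Without the upper bounds there are C(13,2) = 78 ways to split 11 among 3 stacks.
Subtract solutions that violate a single cap (substitute x_i' = x_i − (cap_i+1)): x_1 ≥ 6 gives C(7,2) = 21; x_2 ≥ 9 gives C(4,2) = 6; x_3 ≥ 8 gives C(5,2) = 10. Together 37.
No two caps can be exceeded simultaneously, so the pair terms are all 0.
By inclusion–exclusion the count is 78 − 37 + 0 = 41.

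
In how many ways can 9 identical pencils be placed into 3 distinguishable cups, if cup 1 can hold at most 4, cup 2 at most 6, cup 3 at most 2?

Without the upper bounds there are C(11,2) = 55 ways to split 9 among 3 cups.
Subtract solutions that violate a single cap (substitute x_i' = x_i − (cap_i+1)): x_1 ≥ 5 gives C(6,2) = 15; x_2 ≥ 7 gives C(4,2) = 6; x_3 ≥ 3 gives C(8,2) = 28. Together 49.
Add back pairs where two caps are both exceeded: 0 + 3 + 0 = 3.
By inclusion–exclusion the count is 55 − 49 + 3 = 9.

9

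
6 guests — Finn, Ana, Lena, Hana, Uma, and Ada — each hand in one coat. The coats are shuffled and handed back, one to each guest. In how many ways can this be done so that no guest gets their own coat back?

265

Count assignments avoiding every fixed point. For any j of the 6 guests fixed to their own coat, the other 6−j can be arranged in (6−j)! ways.
By inclusion–exclusion this is Σ_{j=0}^{6} (−1)^j C(6,j)·(6−j)!.
Computing: 720 − 720 + 360 − 120 + 30 − 6 + 1 = 265.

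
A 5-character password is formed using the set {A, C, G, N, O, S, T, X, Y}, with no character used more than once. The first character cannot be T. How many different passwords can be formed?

The first character has 9−1 = 8 choices (anything except T).
The remaining 4 characters are filled from the other 8 symbols without repetition: 8 × 7 × 6 × 5 = 1680.
Total: 8 × 1680 = 13440.

13440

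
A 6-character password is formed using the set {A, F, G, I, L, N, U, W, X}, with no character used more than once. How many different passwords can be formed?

60480

With no repetition, fill the 6 characters in order: 9 choices, then 8, down to 4.
9 × 8 × 7 × 6 × 5 × 4 = 60480.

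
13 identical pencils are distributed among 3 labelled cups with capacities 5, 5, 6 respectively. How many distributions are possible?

By stars and bars, unrestricted non-negative solutions to x_1+…+x_3 = 13 number C(13+2,2) = 105.
Subtract solutions that violate a single cap (substitute x_i' = x_i − (cap_i+1)): x_1 ≥ 6 gives C(9,2) = 36; x_2 ≥ 6 gives C(9,2) = 36; x_3 ≥ 7 gives C(8,2) = 28. Together 100.
Add back pairs where two caps are both exceeded: 3 + 1 + 1 = 5.
By inclusion–exclusion the count is 105 − 100 + 5 = 10.

10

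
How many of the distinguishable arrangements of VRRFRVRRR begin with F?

28

With the first slot taken by F, it remains to arrange the other 8 letters (VRRRVRRR).
Those 8 letters have R appearing 6 times and V appearing twice, giving (8)!/(6!·2!) = 28.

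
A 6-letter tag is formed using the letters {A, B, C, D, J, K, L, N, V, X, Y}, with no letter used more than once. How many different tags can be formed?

332640

This is a permutation of 6 out of 11: P(11,6) = 11!/5!.
11 × 10 × 9 × 8 × 7 × 6 = 332640.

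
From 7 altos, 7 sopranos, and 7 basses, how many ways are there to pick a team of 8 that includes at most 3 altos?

160160

Split by how many altos are chosen (0 through 3).
Sum: C(7,0)·C(14,8) + C(7,1)·C(14,7) + C(7,2)·C(14,6) + C(7,3)·C(14,5) = 3003 + 24024 + 63063 + 70070 = 160160.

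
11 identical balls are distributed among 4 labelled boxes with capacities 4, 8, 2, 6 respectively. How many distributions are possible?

94

By stars and bars, unrestricted non-negative solutions to x_1+…+x_4 = 11 number C(11+3,3) = 364.
Subtract solutions that violate a single cap (substitute x_i' = x_i − (cap_i+1)): x_1 ≥ 5 gives C(9,3) = 84; x_2 ≥ 9 gives C(5,3) = 10; x_3 ≥ 3 gives C(11,3) = 165; x_4 ≥ 7 gives C(7,3) = 35. Together 294.
Add back pairs where two caps are both exceeded: 0 + 20 + 0 + 0 + 0 + 4 = 24.
By inclusion–exclusion the count is 364 − 294 + 24 = 94.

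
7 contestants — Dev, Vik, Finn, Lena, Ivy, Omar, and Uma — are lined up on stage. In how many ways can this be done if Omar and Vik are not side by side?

Of the 7! = 5040 arrangements, those with Omar and Vik adjacent number 2 × 6! = 1440 (treat the pair as a block with 2 internal orders).
So 5040 − 1440 = 3600 arrangements keep them apart.

3600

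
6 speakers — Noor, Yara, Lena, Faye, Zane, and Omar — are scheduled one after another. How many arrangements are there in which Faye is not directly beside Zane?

Of the 6! = 720 arrangements, those with Faye and Zane adjacent number 2 × 5! = 240 (treat the pair as a block with 2 internal orders).
So 720 − 240 = 480 arrangements keep them apart.

480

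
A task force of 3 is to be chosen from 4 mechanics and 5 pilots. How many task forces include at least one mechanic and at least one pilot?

Unrestricted: C(9,3) = 84 ways to pick any 3 of the 9.
Subtract selections that omit an entire group: no mechanics → C(5,3) = 10; no pilots → C(4,3) = 4.
Both groups omitted at once is impossible, so 84 − 14 = 70.

70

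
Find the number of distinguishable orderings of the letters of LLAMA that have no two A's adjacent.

18

Total arrangements of LLAMA: 5!/(2!·2!) = 30.
Arrangements with the A's together: treat AA as one letter, giving (4)!/(2!) = 12.
Subtracting, 30 − 12 = 18 arrangements keep the A's apart.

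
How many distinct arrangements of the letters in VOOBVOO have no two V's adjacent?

75

Total arrangements of VOOBVOO: 7!/(4!·2!) = 105.
If the two V's are adjacent, glue them into one block, leaving 6 items to arrange: (6)!/(4!) = 30 ways.
Hence 105 − 30 = 75.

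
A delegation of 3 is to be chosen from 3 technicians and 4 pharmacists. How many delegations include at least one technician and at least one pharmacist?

30

With no constraint there are C(7,3) = 35 possible selections.
Selections missing a whole group: no technicians → C(4,3) = 4; no pharmacists → C(3,3) = 1.
Both groups omitted at once is impossible, so 35 − 5 = 30.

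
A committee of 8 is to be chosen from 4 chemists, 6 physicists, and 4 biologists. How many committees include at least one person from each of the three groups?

2912

Total 8-person selections from all 14: C(14,8) = 3003.
Selections missing a whole group: no chemists → C(10,8) = 45; no physicists → C(8,8) = 1; no biologists → C(10,8) = 45.
Add back selections omitting two groups (i.e. drawn from a single group): C(4,8) + C(6,8) + C(4,8) = 0.
By inclusion–exclusion: 3003 − 91 + 0 = 2912.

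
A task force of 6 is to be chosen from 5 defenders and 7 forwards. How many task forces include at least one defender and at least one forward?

917

Total 6-person selections from all 12: C(12,6) = 924.
Selections missing a whole group: no defenders → C(7,6) = 7; no forwards → C(5,6) = 0.
Both groups omitted at once is impossible, so 924 − 7 = 917.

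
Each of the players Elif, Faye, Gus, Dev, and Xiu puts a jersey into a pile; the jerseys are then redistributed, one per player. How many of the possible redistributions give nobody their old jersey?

44

Count assignments avoiding every fixed point. For any j of the 5 players fixed to their old jersey, the other 5−j can be arranged in (5−j)! ways.
By inclusion–exclusion this is Σ_{j=0}^{5} (−1)^j C(5,j)·(5−j)!.
Computing: 120 − 120 + 60 − 20 + 5 − 1 = 44.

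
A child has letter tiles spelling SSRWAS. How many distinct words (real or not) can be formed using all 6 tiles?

120

Letter multiplicities in SSRWAS: A×1, R×1, S×3, W×1.
Dividing 6! = 720 by 3! = 6 for the repeated letters gives 120.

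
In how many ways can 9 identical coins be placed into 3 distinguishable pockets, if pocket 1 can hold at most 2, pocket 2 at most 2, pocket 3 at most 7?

6

Without the upper bounds there are C(11,2) = 55 ways to split 9 among 3 pockets.
Subtract solutions that violate a single cap (substitute x_i' = x_i − (cap_i+1)): x_1 ≥ 3 gives C(8,2) = 28; x_2 ≥ 3 gives C(8,2) = 28; x_3 ≥ 8 gives C(3,2) = 3. Together 59.
Add back pairs where two caps are both exceeded: 10 + 0 + 0 = 10.
By inclusion–exclusion the count is 55 − 59 + 10 = 6.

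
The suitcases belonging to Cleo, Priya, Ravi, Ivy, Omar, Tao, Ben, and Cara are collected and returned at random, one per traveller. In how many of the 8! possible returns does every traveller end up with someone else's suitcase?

Let Aᵢ be the assignments in which traveller i gets their own suitcase. We want the size of the complement of A₁∪…∪A_8.
By inclusion–exclusion this is Σ_{j=0}^{8} (−1)^j C(8,j)·(8−j)!.
Computing: 40320 − 40320 + 20160 − 6720 + 1680 − 336 + 56 − 8 + 1 = 14833.

14833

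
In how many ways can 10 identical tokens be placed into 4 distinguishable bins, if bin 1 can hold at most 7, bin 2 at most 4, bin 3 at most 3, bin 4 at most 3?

70

By stars and bars, unrestricted non-negative solutions to x_1+…+x_4 = 10 number C(10+3,3) = 286.
Subtract solutions that violate a single cap (substitute x_i' = x_i − (cap_i+1)): x_1 ≥ 8 gives C(5,3) = 10; x_2 ≥ 5 gives C(8,3) = 56; x_3 ≥ 4 gives C(9,3) = 84; x_4 ≥ 4 gives C(9,3) = 84. Together 234.
Add back pairs where two caps are both exceeded: 0 + 0 + 0 + 4 + 4 + 10 = 18.
By inclusion–exclusion the count is 286 − 234 + 18 = 70.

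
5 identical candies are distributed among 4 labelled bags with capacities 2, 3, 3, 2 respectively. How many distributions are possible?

Ignoring the caps, the number of non-negative solutions to x_1+…+x_4 = 5 is C(8,3) = 56.
Subtract solutions that violate a single cap (substitute x_i' = x_i − (cap_i+1)): x_1 ≥ 3 gives C(5,3) = 10; x_2 ≥ 4 gives C(4,3) = 4; x_3 ≥ 4 gives C(4,3) = 4; x_4 ≥ 3 gives C(5,3) = 10. Together 28.
No two caps can be exceeded simultaneously, so the pair terms are all 0.
By inclusion–exclusion the count is 56 − 28 + 0 = 28.

28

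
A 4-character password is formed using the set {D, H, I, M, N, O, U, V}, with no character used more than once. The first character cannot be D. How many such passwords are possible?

1470

The first character has 8−1 = 7 choices (anything except D).
The remaining 3 characters are filled from the other 7 symbols without repetition: 7 × 6 × 5 = 210.
Total: 7 × 210 = 1470.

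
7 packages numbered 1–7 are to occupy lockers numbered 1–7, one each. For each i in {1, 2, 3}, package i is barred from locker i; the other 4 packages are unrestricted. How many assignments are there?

Let Aᵢ (for i ∈ {1, 2, 3}) be the placements that put package i in its forbidden locker. Any j of these fix j positions, leaving (7−j)! ways to fill the rest, and there are C(3,j) ways to pick which j.
By inclusion–exclusion, the number of valid placements is Σ_{j=0}^{3} (−1)^j C(3,j)·(7−j)!.
Computing: 5040 − 2160 + 360 − 24 = 3216.

3216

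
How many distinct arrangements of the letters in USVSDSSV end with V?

210

Fix V in the last position and arrange the remaining 7 letters.
Those 7 letters have S appearing 4 times, giving (7)!/(4!) = 210.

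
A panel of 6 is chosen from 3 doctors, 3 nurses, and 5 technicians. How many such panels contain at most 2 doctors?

Split by how many doctors are chosen (0 through 2).
Sum: C(3,0)·C(8,6) + C(3,1)·C(8,5) + C(3,2)·C(8,4) = 28 + 168 + 210 = 406.

406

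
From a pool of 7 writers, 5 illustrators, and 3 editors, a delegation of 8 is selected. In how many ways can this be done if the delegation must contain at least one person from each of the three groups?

5894

With no constraint there are C(15,8) = 6435 possible selections.
Subtract selections that omit an entire group: no writers → C(8,8) = 1; no illustrators → C(10,8) = 45; no editors → C(12,8) = 495.
Add back selections omitting two groups (i.e. drawn from a single group): C(7,8) + C(5,8) + C(3,8) = 0.
By inclusion–exclusion: 6435 − 541 + 0 = 5894.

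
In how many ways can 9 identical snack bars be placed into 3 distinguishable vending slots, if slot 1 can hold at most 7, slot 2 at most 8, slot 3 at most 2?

Ignoring the caps, the number of non-negative solutions to x_1+…+x_3 = 9 is C(11,2) = 55.
Subtract solutions that violate a single cap (substitute x_i' = x_i − (cap_i+1)): x_1 ≥ 8 gives C(3,2) = 3; x_2 ≥ 9 gives C(2,2) = 1; x_3 ≥ 3 gives C(8,2) = 28. Together 32.
No two caps can be exceeded simultaneously, so the pair terms are all 0.
By inclusion–exclusion the count is 55 − 32 + 0 = 23.

23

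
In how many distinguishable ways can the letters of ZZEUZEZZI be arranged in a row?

Letter multiplicities in ZZEUZEZZI: E×2, I×1, U×1, Z×5.
Dividing 9! = 362880 by 5!·2! = 240 for the repeated letters gives 1512.

1512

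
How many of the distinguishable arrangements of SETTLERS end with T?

1260

Fix T in the last position and arrange the remaining 7 letters.
Those 7 letters have E appearing twice and S appearing twice, giving (7)!/(2!·2!) = 1260.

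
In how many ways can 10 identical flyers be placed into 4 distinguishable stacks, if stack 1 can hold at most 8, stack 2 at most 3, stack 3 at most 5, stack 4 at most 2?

68

By stars and bars, unrestricted non-negative solutions to x_1+…+x_4 = 10 number C(10+3,3) = 286.
Subtract solutions that violate a single cap (substitute x_i' = x_i − (cap_i+1)): x_1 ≥ 9 gives C(4,3) = 4; x_2 ≥ 4 gives C(9,3) = 84; x_3 ≥ 6 gives C(7,3) = 35; x_4 ≥ 3 gives C(10,3) = 120. Together 243.
Add back pairs where two caps are both exceeded: 0 + 0 + 0 + 1 + 20 + 4 = 25.
By inclusion–exclusion the count is 286 − 243 + 25 = 68.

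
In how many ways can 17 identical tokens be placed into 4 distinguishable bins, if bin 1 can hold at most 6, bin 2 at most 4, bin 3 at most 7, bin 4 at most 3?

Ignoring the caps, the number of non-negative solutions to x_1+…+x_4 = 17 is C(20,3) = 1140.
Subtract solutions that violate a single cap (substitute x_i' = x_i − (cap_i+1)): x_1 ≥ 7 gives C(13,3) = 286; x_2 ≥ 5 gives C(15,3) = 455; x_3 ≥ 8 gives C(12,3) = 220; x_4 ≥ 4 gives C(16,3) = 560. Together 1521.
Add back pairs where two caps are both exceeded: 56 + 10 + 84 + 35 + 165 + 56 = 406.
Subtract triples: 0 + 4 + 0 + 1 = 5.
By inclusion–exclusion the count is 1140 − 1521 + 406 − 5 = 20.

20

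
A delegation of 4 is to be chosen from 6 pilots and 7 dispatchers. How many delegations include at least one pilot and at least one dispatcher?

With no constraint there are C(13,4) = 715 possible selections.
Selections missing a whole group: no pilots → C(7,4) = 35; no dispatchers → C(6,4) = 15.
Both groups omitted at once is impossible, so 715 − 50 = 665.

665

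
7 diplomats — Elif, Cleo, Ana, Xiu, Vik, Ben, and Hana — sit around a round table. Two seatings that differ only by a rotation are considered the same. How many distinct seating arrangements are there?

720

Around a circle, 7 distinct people have 7!/7 = (6)! = 720 rotationally distinct seatings.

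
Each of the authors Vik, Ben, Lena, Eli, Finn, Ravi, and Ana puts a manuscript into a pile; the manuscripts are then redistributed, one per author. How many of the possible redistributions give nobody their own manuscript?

Count assignments avoiding every fixed point. For any j of the 7 authors fixed to their own manuscript, the other 7−j can be arranged in (7−j)! ways.
By inclusion–exclusion this is Σ_{j=0}^{7} (−1)^j C(7,j)·(7−j)!.
Computing: 5040 − 5040 + 2520 − 840 + 210 − 42 + 7 − 1 = 1854.

1854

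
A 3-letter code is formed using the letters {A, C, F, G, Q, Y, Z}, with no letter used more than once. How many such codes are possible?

210

Choose and order 3 of the 7 symbols: the first letter has 7 options, the next 6, then 5.
7 × 6 × 5 = 210.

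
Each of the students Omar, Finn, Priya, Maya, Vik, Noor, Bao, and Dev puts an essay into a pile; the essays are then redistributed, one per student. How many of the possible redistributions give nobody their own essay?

14833

Let Aᵢ be the assignments in which student i gets their own essay. We want the size of the complement of A₁∪…∪A_8.
By inclusion–exclusion this is Σ_{j=0}^{8} (−1)^j C(8,j)·(8−j)!.
Computing: 40320 − 40320 + 20160 − 6720 + 1680 − 336 + 56 − 8 + 1 = 14833.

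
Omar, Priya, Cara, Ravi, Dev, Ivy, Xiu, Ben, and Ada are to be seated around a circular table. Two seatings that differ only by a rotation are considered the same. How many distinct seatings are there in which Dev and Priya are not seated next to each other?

30240

All circular seatings of 9 people number (8)! = 40320.
Seatings with Dev beside Priya: treat them as a block with 2 internal orders, giving 2 × (7)! = 10080.
Subtracting, 40320 − 10080 = 30240.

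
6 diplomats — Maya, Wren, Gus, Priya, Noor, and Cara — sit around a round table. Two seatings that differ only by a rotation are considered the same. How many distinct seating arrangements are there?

Fix one person's seat to break rotational symmetry; the remaining 5 people can be arranged in (5)! = 120 ways.

120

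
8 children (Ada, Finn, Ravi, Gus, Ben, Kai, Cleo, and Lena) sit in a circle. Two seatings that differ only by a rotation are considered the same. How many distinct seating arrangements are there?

5040

Around a circle, 8 distinct people have 8!/8 = (7)! = 5040 rotationally distinct seatings.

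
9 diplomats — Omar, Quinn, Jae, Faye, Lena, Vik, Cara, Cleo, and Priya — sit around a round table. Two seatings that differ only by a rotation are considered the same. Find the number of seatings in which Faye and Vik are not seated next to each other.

Without the restriction there are (8)! = 40320 seatings.
Seatings with Faye beside Vik: treat them as a block with 2 internal orders, giving 2 × (7)! = 10080.
Subtracting, 40320 − 10080 = 30240.

30240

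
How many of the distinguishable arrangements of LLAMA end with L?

12

With the last slot taken by L, it remains to arrange the other 4 letters (LAMA).
Those 4 letters have A appearing twice, giving (4)!/(2!) = 12.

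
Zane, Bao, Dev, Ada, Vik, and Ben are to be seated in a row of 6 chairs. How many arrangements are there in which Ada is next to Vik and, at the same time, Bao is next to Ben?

96

Treat {Ada,Vik} as one block (2 orders) and {Bao,Ben} as another (2 orders).
That leaves 4 units to arrange: 2 × 2 × 4! = 4 × 24 = 96.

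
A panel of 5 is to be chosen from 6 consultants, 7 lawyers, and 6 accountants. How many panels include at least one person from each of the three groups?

8295

Total 5-person selections from all 19: C(19,5) = 11628.
Subtract selections that omit an entire group: no consultants → C(13,5) = 1287; no lawyers → C(12,5) = 792; no accountants → C(13,5) = 1287.
Add back selections omitting two groups (i.e. drawn from a single group): C(6,5) + C(7,5) + C(6,5) = 33.
By inclusion–exclusion: 11628 − 3366 + 33 = 8295.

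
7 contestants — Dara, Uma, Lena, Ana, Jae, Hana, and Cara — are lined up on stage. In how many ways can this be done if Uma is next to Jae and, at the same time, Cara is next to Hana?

Treat {Uma,Jae} as one block (2 orders) and {Cara,Hana} as another (2 orders).
That leaves 5 units to arrange: 2 × 2 × 5! = 4 × 120 = 480.

480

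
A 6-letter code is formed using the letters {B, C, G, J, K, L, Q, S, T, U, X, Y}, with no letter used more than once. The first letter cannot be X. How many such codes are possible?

The first letter has 12−1 = 11 choices (anything except X).
The remaining 5 letters are filled from the other 11 symbols without repetition: 11 × 10 × 9 × 8 × 7 = 55440.
Total: 11 × 55440 = 609840.

609840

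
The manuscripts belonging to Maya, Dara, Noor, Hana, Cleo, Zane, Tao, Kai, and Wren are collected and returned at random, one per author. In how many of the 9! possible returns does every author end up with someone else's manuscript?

Let Aᵢ be the assignments in which author i gets their own manuscript. We want the size of the complement of A₁∪…∪A_9.
By inclusion–exclusion this is Σ_{j=0}^{9} (−1)^j C(9,j)·(9−j)!.
Computing: 362880 − 362880 + 181440 − 60480 + 15120 − 3024 + 504 − 72 + 9 − 1 = 133496.

133496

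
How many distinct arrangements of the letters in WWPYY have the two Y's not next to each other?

18

There are 5!/(2!·2!) = 30 arrangements of WWPYY in total.
If the two Y's are adjacent, glue them into one block, leaving 4 items to arrange: (4)!/(2!) = 12 ways.
Subtracting, 30 − 12 = 18 arrangements keep the Y's apart.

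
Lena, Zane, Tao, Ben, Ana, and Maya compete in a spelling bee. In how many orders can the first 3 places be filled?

120

This is an ordered selection of 3 from 6: P(6,3).
That gives 6 × 5 × 4 = 120.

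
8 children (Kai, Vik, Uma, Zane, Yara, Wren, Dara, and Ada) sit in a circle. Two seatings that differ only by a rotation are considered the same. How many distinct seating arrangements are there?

5040

Fix one person's seat to break rotational symmetry; the remaining 7 people can be arranged in (7)! = 5040 ways.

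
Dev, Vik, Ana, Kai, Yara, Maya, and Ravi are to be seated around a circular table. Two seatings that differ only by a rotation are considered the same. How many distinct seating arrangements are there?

Around a circle, 7 distinct people have 7!/7 = (6)! = 720 rotationally distinct seatings.

720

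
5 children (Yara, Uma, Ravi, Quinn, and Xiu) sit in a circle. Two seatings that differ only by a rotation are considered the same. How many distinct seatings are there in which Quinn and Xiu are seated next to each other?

12

Treat {Quinn, Xiu} as one unit (2 internal orders) and seat the resulting 4 units around the table: (3)! circular arrangements.
So 2 × (3)! = 2 × 6 = 12.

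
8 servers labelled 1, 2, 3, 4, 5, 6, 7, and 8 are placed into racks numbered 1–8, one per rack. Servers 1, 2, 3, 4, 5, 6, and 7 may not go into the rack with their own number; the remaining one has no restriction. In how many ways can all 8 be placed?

16687

Let Aᵢ (for 1 ≤ i ≤ 7) be the placements that put server i in its forbidden rack. Any j of these fix j positions, leaving (8−j)! ways to fill the rest, and there are C(7,j) ways to pick which j.
By inclusion–exclusion, the number of valid placements is Σ_{j=0}^{7} (−1)^j C(7,j)·(8−j)!.
Computing: 40320 − 35280 + 15120 − 4200 + 840 − 126 + 14 − 1 = 16687.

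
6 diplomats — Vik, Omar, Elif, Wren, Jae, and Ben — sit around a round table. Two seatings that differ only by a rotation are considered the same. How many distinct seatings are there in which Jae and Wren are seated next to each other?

Glue Jae and Wren into a block (2 internal orders). Seating 5 units around a circle gives (4)! arrangements.
So 2 × (4)! = 2 × 24 = 48.

48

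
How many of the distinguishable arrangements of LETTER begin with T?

60

Fix T in the first position and arrange the remaining 5 letters.
Those 5 letters have E appearing twice, giving (5)!/(2!) = 60.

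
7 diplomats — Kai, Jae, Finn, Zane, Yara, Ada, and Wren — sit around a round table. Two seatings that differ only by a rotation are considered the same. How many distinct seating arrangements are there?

Fix one person's seat to break rotational symmetry; the remaining 6 people can be arranged in (6)! = 720 ways.

720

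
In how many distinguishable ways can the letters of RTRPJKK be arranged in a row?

1260

The 7 letters of RTRPJKK have repeats: K appearing twice and R appearing twice.
Dividing 7! = 5040 by 2!·2! = 4 for the repeated letters gives 1260.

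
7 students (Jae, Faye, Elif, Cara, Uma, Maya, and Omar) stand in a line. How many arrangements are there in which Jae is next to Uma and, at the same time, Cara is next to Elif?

480

Treat {Jae,Uma} as one block (2 orders) and {Cara,Elif} as another (2 orders).
That leaves 5 units to arrange: 2 × 2 × 5! = 4 × 120 = 480.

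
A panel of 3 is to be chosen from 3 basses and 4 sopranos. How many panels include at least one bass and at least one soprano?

30

With no constraint there are C(7,3) = 35 possible selections.
Subtract selections that omit an entire group: no basses → C(4,3) = 4; no sopranos → C(3,3) = 1.
Both groups omitted at once is impossible, so 35 − 5 = 30.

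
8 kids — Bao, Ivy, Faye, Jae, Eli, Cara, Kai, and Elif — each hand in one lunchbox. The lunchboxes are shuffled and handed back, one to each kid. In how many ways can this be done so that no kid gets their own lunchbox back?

14833

Count assignments avoiding every fixed point. For any j of the 8 kids fixed to their own lunchbox, the other 8−j can be arranged in (8−j)! ways.
By inclusion–exclusion this is Σ_{j=0}^{8} (−1)^j C(8,j)·(8−j)!.
Computing: 40320 − 40320 + 20160 − 6720 + 1680 − 336 + 56 − 8 + 1 = 14833.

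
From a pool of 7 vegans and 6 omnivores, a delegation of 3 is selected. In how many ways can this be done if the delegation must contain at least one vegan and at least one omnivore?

231

Unrestricted: C(13,3) = 286 ways to pick any 3 of the 13.
Selections missing a whole group: no vegans → C(6,3) = 20; no omnivores → C(7,3) = 35.
Both groups omitted at once is impossible, so 286 − 55 = 231.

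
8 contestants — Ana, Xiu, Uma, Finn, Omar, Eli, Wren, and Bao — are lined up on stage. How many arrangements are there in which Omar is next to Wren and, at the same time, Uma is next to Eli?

Treat {Omar,Wren} as one block (2 orders) and {Uma,Eli} as another (2 orders).
That leaves 6 units to arrange: 2 × 2 × 6! = 4 × 720 = 2880.

2880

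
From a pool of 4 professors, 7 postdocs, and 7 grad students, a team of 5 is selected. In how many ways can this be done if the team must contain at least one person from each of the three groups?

5684

Unrestricted: C(18,5) = 8568 ways to pick any 5 of the 18.
Selections missing a whole group: no professors → C(14,5) = 2002; no postdocs → C(11,5) = 462; no grad students → C(11,5) = 462.
Add back selections omitting two groups (i.e. drawn from a single group): C(4,5) + C(7,5) + C(7,5) = 42.
By inclusion–exclusion: 8568 − 2926 + 42 = 5684.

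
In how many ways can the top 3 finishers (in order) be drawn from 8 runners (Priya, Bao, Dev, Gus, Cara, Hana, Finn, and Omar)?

336

This is an ordered selection of 3 from 8: P(8,3).
That gives 8 × 7 × 6 = 336.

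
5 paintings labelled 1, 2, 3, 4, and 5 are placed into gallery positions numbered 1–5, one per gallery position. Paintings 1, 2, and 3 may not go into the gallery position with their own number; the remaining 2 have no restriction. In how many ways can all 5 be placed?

Let Aᵢ (for i ∈ {1, 2, 3}) be the placements that put painting i in its forbidden gallery position. Any j of these fix j positions, leaving (5−j)! ways to fill the rest, and there are C(3,j) ways to pick which j.
By inclusion–exclusion, the number of valid placements is Σ_{j=0}^{3} (−1)^j C(3,j)·(5−j)!.
Computing: 120 − 72 + 18 − 2 = 64.

64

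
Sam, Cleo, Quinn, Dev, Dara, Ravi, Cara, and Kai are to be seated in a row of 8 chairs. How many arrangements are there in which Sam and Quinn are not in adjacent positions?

Of the 8! = 40320 arrangements, those with Sam and Quinn adjacent number 2 × 7! = 10080 (treat the pair as a block with 2 internal orders).
Complementary counting: 40320 − 10080 = 30240.

30240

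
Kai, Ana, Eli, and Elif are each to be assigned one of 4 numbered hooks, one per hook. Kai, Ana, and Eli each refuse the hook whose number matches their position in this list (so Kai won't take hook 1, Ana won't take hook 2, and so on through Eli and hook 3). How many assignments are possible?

11

Let Aᵢ (for i ∈ {1, 2, 3}) be the placements that put person i in their forbidden hook. Any j of these fix j positions, leaving (4−j)! ways to fill the rest, and there are C(3,j) ways to pick which j.
By inclusion–exclusion, the number of valid placements is Σ_{j=0}^{3} (−1)^j C(3,j)·(4−j)!.
Computing: 24 − 18 + 6 − 1 = 11.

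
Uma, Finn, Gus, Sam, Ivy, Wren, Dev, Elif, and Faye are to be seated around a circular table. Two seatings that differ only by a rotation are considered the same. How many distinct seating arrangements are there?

40320

Seat Uma anywhere (absorbing the rotational symmetry), then permute the other 8: (8)! = 40320.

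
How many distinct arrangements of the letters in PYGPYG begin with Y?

30

Fix Y in the first position and arrange the remaining 5 letters.
Those 5 letters have G appearing twice and P appearing twice, giving (5)!/(2!·2!) = 30.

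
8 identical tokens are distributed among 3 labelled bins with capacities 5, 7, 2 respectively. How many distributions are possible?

Without the upper bounds there are C(10,2) = 45 ways to split 8 among 3 bins.
Subtract solutions that violate a single cap (substitute x_i' = x_i − (cap_i+1)): x_1 ≥ 6 gives C(4,2) = 6; x_2 ≥ 8 gives C(2,2) = 1; x_3 ≥ 3 gives C(7,2) = 21. Together 28.
No two caps can be exceeded simultaneously, so the pair terms are all 0.
By inclusion–exclusion the count is 45 − 28 + 0 = 17.

17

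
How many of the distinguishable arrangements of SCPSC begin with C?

Fix C in the first position and arrange the remaining 4 letters.
Those 4 letters have S appearing twice, giving (4)!/(2!) = 12.

12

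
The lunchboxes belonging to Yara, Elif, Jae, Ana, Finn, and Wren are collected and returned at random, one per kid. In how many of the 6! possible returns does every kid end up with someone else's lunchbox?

Let Aᵢ be the assignments in which kid i gets their own lunchbox. We want the size of the complement of A₁∪…∪A_6.
By inclusion–exclusion this is Σ_{j=0}^{6} (−1)^j C(6,j)·(6−j)!.
Computing: 720 − 720 + 360 − 120 + 30 − 6 + 1 = 265.

265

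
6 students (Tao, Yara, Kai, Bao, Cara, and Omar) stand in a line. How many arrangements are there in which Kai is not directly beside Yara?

480

There are 6! = 720 arrangements in all. If Kai and Yara are adjacent, merging them into one block gives 2·(5)! = 240 arrangements.
So 720 − 240 = 480 arrangements keep them apart.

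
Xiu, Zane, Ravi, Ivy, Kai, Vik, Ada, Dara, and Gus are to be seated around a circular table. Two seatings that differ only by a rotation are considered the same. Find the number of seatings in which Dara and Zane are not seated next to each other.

30240

Without the restriction there are (8)! = 40320 seatings.
Those with Dara next to Zane: fuse the pair into one unit and seat 8 units around a circle — 2·(7)! = 10080.
Subtracting, 40320 − 10080 = 30240.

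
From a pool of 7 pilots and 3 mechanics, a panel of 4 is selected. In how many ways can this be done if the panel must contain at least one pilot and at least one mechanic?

With no constraint there are C(10,4) = 210 possible selections.
Subtract selections that omit an entire group: no pilots → C(3,4) = 0; no mechanics → C(7,4) = 35.
Both groups omitted at once is impossible, so 210 − 35 = 175.

175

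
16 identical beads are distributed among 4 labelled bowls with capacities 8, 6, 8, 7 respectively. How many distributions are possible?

350

Without the upper bounds there are C(19,3) = 969 ways to split 16 among 4 bowls.
Subtract solutions that violate a single cap (substitute x_i' = x_i − (cap_i+1)): x_1 ≥ 9 gives C(10,3) = 120; x_2 ≥ 7 gives C(12,3) = 220; x_3 ≥ 9 gives C(10,3) = 120; x_4 ≥ 8 gives C(11,3) = 165. Together 625.
Add back pairs where two caps are both exceeded: 1 + 0 + 0 + 1 + 4 + 0 = 6.
By inclusion–exclusion the count is 969 − 625 + 6 = 350.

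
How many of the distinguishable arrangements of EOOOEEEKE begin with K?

56

With the first slot taken by K, it remains to arrange the other 8 letters (EOOOEEEE).
Those 8 letters have E appearing 5 times and O appearing 3 times, giving (8)!/(5!·3!) = 56.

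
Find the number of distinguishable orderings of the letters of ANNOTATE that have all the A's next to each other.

1260

Treat the 2 copies of A as a single block. The multiset to arrange is then {AA, E, N, N, O, T, T}, 7 items in all.
That gives (7)!/(2!·2!) = 1260 arrangements.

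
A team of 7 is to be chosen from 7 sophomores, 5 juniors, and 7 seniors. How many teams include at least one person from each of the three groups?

45374

Unrestricted: C(19,7) = 50388 ways to pick any 7 of the 19.
Subtract selections that omit an entire group: no sophomores → C(12,7) = 792; no juniors → C(14,7) = 3432; no seniors → C(12,7) = 792.
Add back selections omitting two groups (i.e. drawn from a single group): C(7,7) + C(5,7) + C(7,7) = 2.
By inclusion–exclusion: 50388 − 5016 + 2 = 45374.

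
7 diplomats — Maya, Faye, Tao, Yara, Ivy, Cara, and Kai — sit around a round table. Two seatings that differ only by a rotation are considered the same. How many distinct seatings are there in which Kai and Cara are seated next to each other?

Treat {Kai, Cara} as one unit (2 internal orders) and seat the resulting 6 units around the table: (5)! circular arrangements.
So 2 × (5)! = 2 × 120 = 240.

240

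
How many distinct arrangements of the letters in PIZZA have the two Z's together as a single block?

Treat the 2 copies of Z as a single block. The multiset to arrange is then {ZZ, A, I, P}, 4 items in all.
All 4 items are distinct, so there are (4)! = 24 arrangements.

24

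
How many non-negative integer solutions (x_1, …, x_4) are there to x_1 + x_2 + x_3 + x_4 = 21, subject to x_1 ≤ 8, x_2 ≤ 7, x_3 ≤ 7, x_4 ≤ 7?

162

By stars and bars, unrestricted non-negative solutions to x_1+…+x_4 = 21 number C(21+3,3) = 2024.
Subtract solutions that violate a single cap (substitute x_i' = x_i − (cap_i+1)): x_1 ≥ 9 gives C(15,3) = 455; x_2 ≥ 8 gives C(16,3) = 560; x_3 ≥ 8 gives C(16,3) = 560; x_4 ≥ 8 gives C(16,3) = 560. Together 2135.
Add back pairs where two caps are both exceeded: 35 + 35 + 35 + 56 + 56 + 56 = 273.
By inclusion–exclusion the count is 2024 − 2135 + 273 = 162.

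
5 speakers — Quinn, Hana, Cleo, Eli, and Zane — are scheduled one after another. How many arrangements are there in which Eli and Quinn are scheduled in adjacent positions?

48

Place the 3 others and the Eli-Quinn pair as 4 objects in a line; the pair has 2 internal arrangements.
That gives 2 × 4! = 2 × 24 = 48.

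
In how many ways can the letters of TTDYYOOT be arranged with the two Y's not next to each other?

1260

Total arrangements of TTDYYOOT: 8!/(3!·2!·2!) = 1680.
Arrangements with the Y's together: treat YY as one letter, giving (7)!/(3!·2!) = 420.
Hence 1680 − 420 = 1260.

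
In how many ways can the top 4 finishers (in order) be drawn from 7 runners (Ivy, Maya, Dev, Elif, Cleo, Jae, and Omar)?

840

This is an ordered selection of 4 from 7: P(7,4).
That gives 7 × 6 × 5 × 4 = 840.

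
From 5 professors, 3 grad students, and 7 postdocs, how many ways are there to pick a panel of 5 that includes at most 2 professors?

2502

Split by how many professors are chosen (0 through 2).
Sum: C(5,0)·C(10,5) + C(5,1)·C(10,4) + C(5,2)·C(10,3) = 252 + 1050 + 1200 = 2502.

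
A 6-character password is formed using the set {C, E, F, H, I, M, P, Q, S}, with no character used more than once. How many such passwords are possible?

60480

This is a permutation of 6 out of 9: P(9,6) = 9!/3!.
9 × 8 × 7 × 6 × 5 × 4 = 60480.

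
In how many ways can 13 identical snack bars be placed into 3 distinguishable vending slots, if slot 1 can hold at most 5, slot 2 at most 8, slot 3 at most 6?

27

By stars and bars, unrestricted non-negative solutions to x_1+…+x_3 = 13 number C(13+2,2) = 105.
Subtract solutions that violate a single cap (substitute x_i' = x_i − (cap_i+1)): x_1 ≥ 6 gives C(9,2) = 36; x_2 ≥ 9 gives C(6,2) = 15; x_3 ≥ 7 gives C(8,2) = 28. Together 79.
Add back pairs where two caps are both exceeded: 0 + 1 + 0 = 1.
By inclusion–exclusion the count is 105 − 79 + 1 = 27.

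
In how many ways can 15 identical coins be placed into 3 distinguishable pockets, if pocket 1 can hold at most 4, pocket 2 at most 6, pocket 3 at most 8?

10

Ignoring the caps, the number of non-negative solutions to x_1+…+x_3 = 15 is C(17,2) = 136.
Subtract solutions that violate a single cap (substitute x_i' = x_i − (cap_i+1)): x_1 ≥ 5 gives C(12,2) = 66; x_2 ≥ 7 gives C(10,2) = 45; x_3 ≥ 9 gives C(8,2) = 28. Together 139.
Add back pairs where two caps are both exceeded: 10 + 3 + 0 = 13.
By inclusion–exclusion the count is 136 − 139 + 13 = 10.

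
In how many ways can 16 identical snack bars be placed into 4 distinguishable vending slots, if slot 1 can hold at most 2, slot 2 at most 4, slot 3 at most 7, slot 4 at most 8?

45

Without the upper bounds there are C(19,3) = 969 ways to split 16 among 4 vending slots.
Subtract solutions that violate a single cap (substitute x_i' = x_i − (cap_i+1)): x_1 ≥ 3 gives C(16,3) = 560; x_2 ≥ 5 gives C(14,3) = 364; x_3 ≥ 8 gives C(11,3) = 165; x_4 ≥ 9 gives C(10,3) = 120. Together 1209.
Add back pairs where two caps are both exceeded: 165 + 56 + 35 + 20 + 10 + 0 = 286.
Subtract triples: 1 + 0 + 0 + 0 = 1.
By inclusion–exclusion the count is 969 − 1209 + 286 − 1 = 45.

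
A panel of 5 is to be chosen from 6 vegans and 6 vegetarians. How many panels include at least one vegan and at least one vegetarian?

With no constraint there are C(12,5) = 792 possible selections.
Subtract selections that omit an entire group: no vegans → C(6,5) = 6; no vegetarians → C(6,5) = 6.
Both groups omitted at once is impossible, so 792 − 12 = 780.

780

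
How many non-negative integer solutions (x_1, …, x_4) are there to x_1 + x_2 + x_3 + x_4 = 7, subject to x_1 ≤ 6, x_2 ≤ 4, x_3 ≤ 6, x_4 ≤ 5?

104

By stars and bars, unrestricted non-negative solutions to x_1+…+x_4 = 7 number C(7+3,3) = 120.
Subtract solutions that violate a single cap (substitute x_i' = x_i − (cap_i+1)): x_1 ≥ 7 gives C(3,3) = 1; x_2 ≥ 5 gives C(5,3) = 10; x_3 ≥ 7 gives C(3,3) = 1; x_4 ≥ 6 gives C(4,3) = 4. Together 16.
No two caps can be exceeded simultaneously, so the pair terms are all 0.
By inclusion–exclusion the count is 120 − 16 + 0 = 104.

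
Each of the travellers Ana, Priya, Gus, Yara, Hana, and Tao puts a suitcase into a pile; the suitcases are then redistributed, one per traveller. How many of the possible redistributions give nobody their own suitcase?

Count assignments avoiding every fixed point. For any j of the 6 travellers fixed to their own suitcase, the other 6−j can be arranged in (6−j)! ways.
By inclusion–exclusion this is Σ_{j=0}^{6} (−1)^j C(6,j)·(6−j)!.
Computing: 720 − 720 + 360 − 120 + 30 − 6 + 1 = 265.

265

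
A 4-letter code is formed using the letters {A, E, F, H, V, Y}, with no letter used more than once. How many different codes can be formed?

With no repetition, fill the 4 letters in order: 6 choices, then 5, down to 3.
6 × 5 × 4 × 3 = 360.

360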